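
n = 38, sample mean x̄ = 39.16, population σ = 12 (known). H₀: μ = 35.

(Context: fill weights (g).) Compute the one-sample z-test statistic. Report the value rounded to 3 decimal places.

test statistic = 2.137

SE = σ/√n = 12/√38 = 1.9467
z = (x̄−μ₀)/SE = (39.16−35)/1.9467 = 2.1370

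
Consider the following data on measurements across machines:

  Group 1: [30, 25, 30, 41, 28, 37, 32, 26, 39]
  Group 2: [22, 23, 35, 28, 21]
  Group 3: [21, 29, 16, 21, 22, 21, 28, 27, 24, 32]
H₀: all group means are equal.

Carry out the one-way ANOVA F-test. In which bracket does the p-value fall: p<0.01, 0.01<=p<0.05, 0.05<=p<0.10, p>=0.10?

Group means [32.00, 25.80, 24.10], grand mean 27.417
SSB = Σnᵢ(x̄ᵢ−x̄)² = 312.133; SSW = ΣΣ(x−x̄ᵢ)² = 607.700
MSB = 312.133/2 = 156.0667; MSW = 607.700/21 = 28.9381
F = MSB/MSW = 5.3931
df = (2, 21)
p-value (upper-tail) = 0.01288
→ bracket: 0.01<=p<0.05

p-value bracket: 0.01<=p<0.05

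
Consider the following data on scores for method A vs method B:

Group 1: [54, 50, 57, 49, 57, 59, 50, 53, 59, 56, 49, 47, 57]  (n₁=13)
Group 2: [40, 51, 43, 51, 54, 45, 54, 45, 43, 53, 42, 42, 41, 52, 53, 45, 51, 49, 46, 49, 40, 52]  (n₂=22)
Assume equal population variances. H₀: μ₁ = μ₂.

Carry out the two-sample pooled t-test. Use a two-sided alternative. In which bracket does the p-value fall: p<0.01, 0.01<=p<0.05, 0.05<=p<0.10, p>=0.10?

p-value bracket: p<0.01

x̄₁=53.615, s₁=4.194, n₁=13
x̄₂=47.318, s₂=4.893, n₂=22
s_p² = [12·4.194² + 21·4.893²]/33 = 21.6318
SE = √(s_p²·(1/13+1/22)) = 1.6270
t = (53.615−47.318)/1.6270 = 3.8704
df = 33
p-value (two-sided) = 0.00049
→ bracket: p<0.01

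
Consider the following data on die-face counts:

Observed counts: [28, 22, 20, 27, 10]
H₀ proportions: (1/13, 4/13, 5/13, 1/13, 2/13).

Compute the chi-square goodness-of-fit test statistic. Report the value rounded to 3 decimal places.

n = 107; E_i = n·p_i = [8.23, 32.92, 41.15, 8.23, 16.46]
χ² = (28−8.23)²/8.23 + (22−32.92)²/32.92 + (20−41.15)²/41.15 + (27−8.23)²/8.23 + (10−16.46)²/16.46 = 107.3178
df = 4

test statistic = 107.318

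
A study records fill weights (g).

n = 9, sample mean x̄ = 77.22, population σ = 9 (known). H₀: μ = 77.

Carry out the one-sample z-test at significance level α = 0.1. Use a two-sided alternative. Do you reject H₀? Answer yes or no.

SE = σ/√n = 9/√9 = 3.0000
z = (x̄−μ₀)/SE = (77.22−77)/3.0000 = 0.0733
p-value (two-sided) = 0.94154
At α=0.1: p ≥ α → fail to reject H₀

reject H₀: no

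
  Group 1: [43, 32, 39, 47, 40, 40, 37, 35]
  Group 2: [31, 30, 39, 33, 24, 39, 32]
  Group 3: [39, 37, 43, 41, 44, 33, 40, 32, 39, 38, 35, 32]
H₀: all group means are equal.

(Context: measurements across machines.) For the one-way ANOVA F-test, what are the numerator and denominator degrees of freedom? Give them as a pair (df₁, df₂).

k = 3 groups, N = 27 total
df = (k−1, N−k) = (3−1, 27−3) = (2, 24)

degrees of freedom = [2, 24]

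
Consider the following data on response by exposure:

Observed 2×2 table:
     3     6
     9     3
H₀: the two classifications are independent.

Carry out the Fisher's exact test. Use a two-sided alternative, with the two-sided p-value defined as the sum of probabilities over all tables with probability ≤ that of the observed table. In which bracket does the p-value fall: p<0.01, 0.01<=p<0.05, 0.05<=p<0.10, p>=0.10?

Margins: r₁=9, r₂=12, c₁=12, c₂=9, n=21
p_obs = C(9,3)·C(12,9)/C(21,12); sum pmf over tables with pmf ≤ p_obs
p-value (two-sided) = 0.08723
→ bracket: 0.05<=p<0.10

p-value bracket: 0.05<=p<0.10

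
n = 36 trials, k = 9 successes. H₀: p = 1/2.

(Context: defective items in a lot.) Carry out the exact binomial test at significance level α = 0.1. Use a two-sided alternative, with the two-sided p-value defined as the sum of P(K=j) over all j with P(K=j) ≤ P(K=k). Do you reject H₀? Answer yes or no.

reject H₀: yes

Exact binomial: n=36, k=9, p₀=1/2=0.5000
P(X=j) = C(n,j)·p₀^j·(1−p₀)^(n−j); p = Σ P(X=j) over j with P(X=j) ≤ P(X=9)
p-value (two-sided) = 0.00393
At α=0.1: p < α → reject H₀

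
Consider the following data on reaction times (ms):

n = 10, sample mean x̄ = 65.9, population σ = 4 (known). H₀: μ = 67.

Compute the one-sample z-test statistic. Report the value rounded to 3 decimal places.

SE = σ/√n = 4/√10 = 1.2649
z = (x̄−μ₀)/SE = (65.9−67)/1.2649 = -0.8696

test statistic = -0.870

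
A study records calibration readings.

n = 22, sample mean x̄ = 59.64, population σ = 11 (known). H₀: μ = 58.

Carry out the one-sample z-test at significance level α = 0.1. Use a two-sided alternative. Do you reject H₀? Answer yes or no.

SE = σ/√n = 11/√22 = 2.3452
z = (x̄−μ₀)/SE = (59.64−58)/2.3452 = 0.6993
p-value (two-sided) = 0.48437
At α=0.1: p ≥ α → fail to reject H₀

reject H₀: no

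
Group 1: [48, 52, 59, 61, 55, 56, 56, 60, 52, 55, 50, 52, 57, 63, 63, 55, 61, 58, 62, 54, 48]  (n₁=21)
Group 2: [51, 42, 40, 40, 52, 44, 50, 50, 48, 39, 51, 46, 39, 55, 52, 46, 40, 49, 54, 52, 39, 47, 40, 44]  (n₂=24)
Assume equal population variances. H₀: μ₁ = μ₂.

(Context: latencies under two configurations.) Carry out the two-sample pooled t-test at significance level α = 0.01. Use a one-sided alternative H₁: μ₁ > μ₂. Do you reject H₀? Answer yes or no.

reject H₀: yes

x̄₁=56.048, s₁=4.653, n₁=21
x̄₂=46.250, s₂=5.367, n₂=24
s_p² = [20·4.653² + 23·5.367²]/43 = 25.4756
SE = √(s_p²·(1/21+1/24)) = 1.5082
t = (56.048−46.250)/1.5082 = 6.4963
df = 43
p-value (one-sided, H₁ greater) = 0.00000
At α=0.01: p < α → reject H₀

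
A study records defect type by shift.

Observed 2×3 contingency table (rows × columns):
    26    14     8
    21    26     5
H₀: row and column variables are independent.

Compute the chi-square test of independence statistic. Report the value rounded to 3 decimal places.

test statistic = 4.672

Row totals [48, 52], col totals [47, 40, 13], n=100
χ² = (26−22.56)²/22.56 + (14−19.20)²/19.20 + (8−6.24)²/6.24 + (21−24.44)²/24.44 + (26−20.80)²/20.80 + (5−6.76)²/6.76 = 4.6717
df = 2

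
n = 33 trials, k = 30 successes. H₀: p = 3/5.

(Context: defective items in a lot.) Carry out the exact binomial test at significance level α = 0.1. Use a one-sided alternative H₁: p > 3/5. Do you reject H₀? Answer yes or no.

Exact binomial: n=33, k=30, p₀=3/5=0.6000
P(X≥30) from Σ C(n,i)·p₀^i·(1−p₀)^(n−i)
p-value (one-sided, H₁ greater) = 0.00009
At α=0.1: p < α → reject H₀

reject H₀: yes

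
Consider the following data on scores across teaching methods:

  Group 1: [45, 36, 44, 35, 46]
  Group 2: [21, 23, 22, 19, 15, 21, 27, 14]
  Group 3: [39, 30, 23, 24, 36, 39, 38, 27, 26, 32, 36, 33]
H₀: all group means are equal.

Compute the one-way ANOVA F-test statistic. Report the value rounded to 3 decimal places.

test statistic = 25.683

Group means [41.20, 20.25, 31.92], grand mean 30.040
SSB = Σnᵢ(x̄ᵢ−x̄)² = 1431.743; SSW = ΣΣ(x−x̄ᵢ)² = 613.217
MSB = 1431.743/2 = 715.8717; MSW = 613.217/22 = 27.8735
F = MSB/MSW = 25.6829
df = (2, 22)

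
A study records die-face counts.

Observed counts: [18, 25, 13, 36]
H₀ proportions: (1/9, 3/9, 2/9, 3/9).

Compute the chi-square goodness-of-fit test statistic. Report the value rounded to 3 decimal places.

test statistic = 10.603

n = 92; E_i = n·p_i = [10.22, 30.67, 20.44, 30.67]
χ² = (18−10.22)²/10.22 + (25−30.67)²/30.67 + (13−20.44)²/20.44 + (36−30.67)²/30.67 = 10.6033
df = 3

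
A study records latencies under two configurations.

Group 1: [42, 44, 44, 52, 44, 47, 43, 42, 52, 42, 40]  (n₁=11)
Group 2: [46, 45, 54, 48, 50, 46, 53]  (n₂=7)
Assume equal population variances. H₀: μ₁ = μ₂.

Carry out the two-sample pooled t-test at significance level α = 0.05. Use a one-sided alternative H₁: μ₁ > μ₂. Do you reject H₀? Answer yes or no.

reject H₀: no

x̄₁=44.727, s₁=4.002, n₁=11
x̄₂=48.857, s₂=3.579, n₂=7
s_p² = [10·4.002² + 6·3.579²]/16 = 14.8149
SE = √(s_p²·(1/11+1/7)) = 1.8610
t = (44.727−48.857)/1.8610 = -2.2192
df = 16
p-value (one-sided, H₁ greater) = 0.97936
At α=0.05: p ≥ α → fail to reject H₀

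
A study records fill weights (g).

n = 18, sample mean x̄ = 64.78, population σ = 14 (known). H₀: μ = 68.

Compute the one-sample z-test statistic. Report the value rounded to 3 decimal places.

SE = σ/√n = 14/√18 = 3.2998
z = (x̄−μ₀)/SE = (64.78−68)/3.2998 = -0.9758

test statistic = -0.976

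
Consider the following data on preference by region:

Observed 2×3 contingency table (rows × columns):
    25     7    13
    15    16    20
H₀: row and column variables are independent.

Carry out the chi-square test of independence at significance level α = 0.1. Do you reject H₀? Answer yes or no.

reject H₀: yes

Row totals [45, 51], col totals [40, 23, 33], n=96
χ² = (25−18.75)²/18.75 + (7−10.78)²/10.78 + (13−15.47)²/15.47 + (15−21.25)²/21.25 + (16−12.22)²/12.22 + (20−17.53)²/17.53 = 7.1596
df = 2
p-value (upper-tail) = 0.02788
At α=0.1: p < α → reject H₀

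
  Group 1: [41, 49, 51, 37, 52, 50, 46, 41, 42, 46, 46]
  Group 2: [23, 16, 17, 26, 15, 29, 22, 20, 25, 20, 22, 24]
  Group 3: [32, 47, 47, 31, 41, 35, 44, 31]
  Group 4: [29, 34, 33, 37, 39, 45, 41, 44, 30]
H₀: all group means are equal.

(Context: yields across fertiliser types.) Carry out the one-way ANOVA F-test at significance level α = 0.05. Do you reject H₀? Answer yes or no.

Group means [45.55, 21.58, 38.50, 36.89], grand mean 35.000
SSB = Σnᵢ(x̄ᵢ−x̄)² = 3513.467; SSW = ΣΣ(x−x̄ᵢ)² = 1044.533
MSB = 3513.467/3 = 1171.1557; MSW = 1044.533/36 = 29.0148
F = MSB/MSW = 40.3641
df = (3, 36)
p-value (upper-tail) = 0.00000
At α=0.05: p < α → reject H₀

reject H₀: yes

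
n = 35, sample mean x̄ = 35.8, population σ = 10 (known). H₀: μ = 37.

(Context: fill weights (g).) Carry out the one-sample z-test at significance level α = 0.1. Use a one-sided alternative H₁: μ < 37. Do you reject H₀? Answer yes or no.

SE = σ/√n = 10/√35 = 1.6903
z = (x̄−μ₀)/SE = (35.8−37)/1.6903 = -0.7099
p-value (one-sided, H₁ less) = 0.23887
At α=0.1: p ≥ α → fail to reject H₀

reject H₀: no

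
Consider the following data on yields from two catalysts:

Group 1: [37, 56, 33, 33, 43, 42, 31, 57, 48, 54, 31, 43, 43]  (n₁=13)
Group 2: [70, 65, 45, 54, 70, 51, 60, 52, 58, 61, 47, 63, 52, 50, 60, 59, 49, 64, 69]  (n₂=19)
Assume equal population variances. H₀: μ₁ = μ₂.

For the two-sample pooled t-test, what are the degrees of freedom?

degrees of freedom = 30

df = n₁ + n₂ − 2 = 13 + 19 − 2 = 30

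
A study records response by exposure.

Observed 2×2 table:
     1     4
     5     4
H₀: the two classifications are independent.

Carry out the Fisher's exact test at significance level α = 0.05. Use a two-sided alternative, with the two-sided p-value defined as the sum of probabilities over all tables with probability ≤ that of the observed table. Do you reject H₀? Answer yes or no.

Margins: r₁=5, r₂=9, c₁=6, c₂=8, n=14
p_obs = C(5,1)·C(9,5)/C(14,6); sum pmf over tables with pmf ≤ p_obs
p-value (two-sided) = 0.30070
At α=0.05: p ≥ α → fail to reject H₀

reject H₀: no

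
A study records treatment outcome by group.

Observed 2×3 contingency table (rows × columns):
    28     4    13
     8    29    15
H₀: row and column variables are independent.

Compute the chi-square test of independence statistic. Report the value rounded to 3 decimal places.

test statistic = 29.844

Row totals [45, 52], col totals [36, 33, 28], n=97
χ² = (28−16.70)²/16.70 + (4−15.31)²/15.31 + (13−12.99)²/12.99 + (8−19.30)²/19.30 + (29−17.69)²/17.69 + (15−15.01)²/15.01 = 29.8436
df = 2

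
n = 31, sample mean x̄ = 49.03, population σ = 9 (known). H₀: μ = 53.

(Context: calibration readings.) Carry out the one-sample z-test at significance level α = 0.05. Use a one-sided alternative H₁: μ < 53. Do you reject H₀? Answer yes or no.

SE = σ/√n = 9/√31 = 1.6164
z = (x̄−μ₀)/SE = (49.03−53)/1.6164 = -2.4560
p-value (one-sided, H₁ less) = 0.00702
At α=0.05: p < α → reject H₀

reject H₀: yes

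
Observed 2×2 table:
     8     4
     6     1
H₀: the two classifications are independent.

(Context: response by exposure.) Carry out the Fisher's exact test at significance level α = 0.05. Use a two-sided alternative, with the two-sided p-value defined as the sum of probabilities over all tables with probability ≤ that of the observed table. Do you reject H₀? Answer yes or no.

Margins: r₁=12, r₂=7, c₁=14, c₂=5, n=19
p_obs = C(12,8)·C(7,6)/C(19,14); sum pmf over tables with pmf ≤ p_obs
p-value (two-sided) = 0.60268
At α=0.05: p ≥ α → fail to reject H₀

reject H₀: no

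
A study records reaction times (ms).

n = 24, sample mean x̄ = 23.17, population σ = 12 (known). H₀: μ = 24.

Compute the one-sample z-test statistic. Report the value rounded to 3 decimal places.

test statistic = -0.339

SE = σ/√n = 12/√24 = 2.4495
z = (x̄−μ₀)/SE = (23.17−24)/2.4495 = -0.3388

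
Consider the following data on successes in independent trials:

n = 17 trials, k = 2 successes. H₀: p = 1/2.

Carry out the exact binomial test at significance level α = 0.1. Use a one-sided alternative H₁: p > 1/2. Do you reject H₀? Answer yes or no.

Exact binomial: n=17, k=2, p₀=1/2=0.5000
P(X≥2) from Σ C(n,i)·p₀^i·(1−p₀)^(n−i)
p-value (one-sided, H₁ greater) = 0.99986
At α=0.1: p ≥ α → fail to reject H₀

reject H₀: no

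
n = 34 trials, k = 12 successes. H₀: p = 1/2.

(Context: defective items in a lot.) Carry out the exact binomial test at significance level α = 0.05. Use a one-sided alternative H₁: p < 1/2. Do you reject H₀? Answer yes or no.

reject H₀: no

Exact binomial: n=34, k=12, p₀=1/2=0.5000
P(X≤12) from Σ C(n,i)·p₀^i·(1−p₀)^(n−i)
p-value (one-sided, H₁ less) = 0.06072
At α=0.05: p ≥ α → fail to reject H₀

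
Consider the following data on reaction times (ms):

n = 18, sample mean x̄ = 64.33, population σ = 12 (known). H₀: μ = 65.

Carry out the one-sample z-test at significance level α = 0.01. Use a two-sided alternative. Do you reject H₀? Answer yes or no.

reject H₀: no

SE = σ/√n = 12/√18 = 2.8284
z = (x̄−μ₀)/SE = (64.33−65)/2.8284 = -0.2369
p-value (two-sided) = 0.81275
At α=0.01: p ≥ α → fail to reject H₀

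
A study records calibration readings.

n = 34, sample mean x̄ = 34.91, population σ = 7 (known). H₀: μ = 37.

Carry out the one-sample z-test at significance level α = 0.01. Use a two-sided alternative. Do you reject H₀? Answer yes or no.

reject H₀: no

SE = σ/√n = 7/√34 = 1.2005
z = (x̄−μ₀)/SE = (34.91−37)/1.2005 = -1.7410
p-value (two-sided) = 0.08169
At α=0.01: p ≥ α → fail to reject H₀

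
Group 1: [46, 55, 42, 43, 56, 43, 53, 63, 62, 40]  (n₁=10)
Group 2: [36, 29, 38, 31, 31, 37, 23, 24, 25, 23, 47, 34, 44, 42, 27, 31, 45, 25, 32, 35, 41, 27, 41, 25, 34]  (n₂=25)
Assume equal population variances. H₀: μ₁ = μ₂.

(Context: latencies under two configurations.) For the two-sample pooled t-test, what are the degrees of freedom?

degrees of freedom = 33

df = n₁ + n₂ − 2 = 10 + 25 − 2 = 33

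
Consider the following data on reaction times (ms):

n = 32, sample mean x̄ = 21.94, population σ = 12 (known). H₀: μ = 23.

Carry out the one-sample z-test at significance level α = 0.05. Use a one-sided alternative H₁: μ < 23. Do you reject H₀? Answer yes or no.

reject H₀: no

SE = σ/√n = 12/√32 = 2.1213
z = (x̄−μ₀)/SE = (21.94−23)/2.1213 = -0.4997
p-value (one-sided, H₁ less) = 0.30865
At α=0.05: p ≥ α → fail to reject H₀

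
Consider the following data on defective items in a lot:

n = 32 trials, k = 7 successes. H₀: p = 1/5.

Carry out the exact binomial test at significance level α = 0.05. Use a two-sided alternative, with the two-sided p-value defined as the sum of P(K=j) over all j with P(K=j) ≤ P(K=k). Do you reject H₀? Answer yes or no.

Exact binomial: n=32, k=7, p₀=1/5=0.2000
P(X=j) = C(n,j)·p₀^j·(1−p₀)^(n−j); p = Σ P(X=j) over j with P(X=j) ≤ P(X=7)
p-value (two-sided) = 0.82472
At α=0.05: p ≥ α → fail to reject H₀

reject H₀: no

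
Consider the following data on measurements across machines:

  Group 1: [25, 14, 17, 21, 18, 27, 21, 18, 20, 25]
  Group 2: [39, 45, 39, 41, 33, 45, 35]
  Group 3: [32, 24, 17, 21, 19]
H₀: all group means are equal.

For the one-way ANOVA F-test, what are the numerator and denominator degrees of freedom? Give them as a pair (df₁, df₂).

degrees of freedom = [2, 19]

k = 3 groups, N = 22 total
df = (k−1, N−k) = (3−1, 22−3) = (2, 19)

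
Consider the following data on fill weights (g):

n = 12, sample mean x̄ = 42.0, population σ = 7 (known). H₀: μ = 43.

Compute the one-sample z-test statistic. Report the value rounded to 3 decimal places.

SE = σ/√n = 7/√12 = 2.0207
z = (x̄−μ₀)/SE = (42.0−43)/2.0207 = -0.4949

test statistic = -0.495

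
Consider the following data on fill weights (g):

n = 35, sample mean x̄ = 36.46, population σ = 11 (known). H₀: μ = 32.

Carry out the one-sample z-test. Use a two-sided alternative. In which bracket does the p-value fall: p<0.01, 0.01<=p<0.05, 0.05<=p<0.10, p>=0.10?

p-value bracket: 0.01<=p<0.05

SE = σ/√n = 11/√35 = 1.8593
z = (x̄−μ₀)/SE = (36.46−32)/1.8593 = 2.3987
p-value (two-sided) = 0.01645
→ bracket: 0.01<=p<0.05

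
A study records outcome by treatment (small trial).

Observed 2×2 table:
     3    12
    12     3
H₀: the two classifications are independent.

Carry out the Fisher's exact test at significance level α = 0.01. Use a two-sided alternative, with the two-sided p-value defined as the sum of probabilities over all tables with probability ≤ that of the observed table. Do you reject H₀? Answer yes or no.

reject H₀: yes

Margins: r₁=15, r₂=15, c₁=15, c₂=15, n=30
p_obs = C(15,3)·C(15,12)/C(30,15); sum pmf over tables with pmf ≤ p_obs
p-value (two-sided) = 0.00281
At α=0.01: p < α → reject H₀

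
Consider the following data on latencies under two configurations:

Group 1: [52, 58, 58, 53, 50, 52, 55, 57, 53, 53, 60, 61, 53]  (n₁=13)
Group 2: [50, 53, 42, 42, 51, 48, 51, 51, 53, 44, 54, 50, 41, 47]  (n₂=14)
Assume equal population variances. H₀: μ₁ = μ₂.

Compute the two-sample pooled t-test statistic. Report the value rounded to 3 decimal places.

x̄₁=55.000, s₁=3.440, n₁=13
x̄₂=48.357, s₂=4.448, n₂=14
s_p² = [12·3.440² + 13·4.448²]/25 = 15.9686
SE = √(s_p²·(1/13+1/14)) = 1.5391
t = (55.000−48.357)/1.5391 = 4.3159
df = 25

test statistic = 4.316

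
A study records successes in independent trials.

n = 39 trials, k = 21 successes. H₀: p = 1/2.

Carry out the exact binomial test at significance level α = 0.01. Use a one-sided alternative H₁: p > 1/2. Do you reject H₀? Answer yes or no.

Exact binomial: n=39, k=21, p₀=1/2=0.5000
P(X≥21) from Σ C(n,i)·p₀^i·(1−p₀)^(n−i)
p-value (one-sided, H₁ greater) = 0.37463
At α=0.01: p ≥ α → fail to reject H₀

reject H₀: no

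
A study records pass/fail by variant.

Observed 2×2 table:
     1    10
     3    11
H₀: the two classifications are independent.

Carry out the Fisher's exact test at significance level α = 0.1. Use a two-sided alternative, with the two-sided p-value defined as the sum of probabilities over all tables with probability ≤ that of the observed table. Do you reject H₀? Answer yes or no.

Margins: r₁=11, r₂=14, c₁=4, c₂=21, n=25
p_obs = C(11,1)·C(14,3)/C(25,4); sum pmf over tables with pmf ≤ p_obs
p-value (two-sided) = 0.60435
At α=0.1: p ≥ α → fail to reject H₀

reject H₀: no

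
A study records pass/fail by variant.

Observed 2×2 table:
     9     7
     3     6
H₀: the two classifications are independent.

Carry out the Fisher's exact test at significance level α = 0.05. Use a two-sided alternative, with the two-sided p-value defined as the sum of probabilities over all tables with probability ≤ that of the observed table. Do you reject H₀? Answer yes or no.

Margins: r₁=16, r₂=9, c₁=12, c₂=13, n=25
p_obs = C(16,9)·C(9,3)/C(25,12); sum pmf over tables with pmf ≤ p_obs
p-value (two-sided) = 0.41098
At α=0.05: p ≥ α → fail to reject H₀

reject H₀: no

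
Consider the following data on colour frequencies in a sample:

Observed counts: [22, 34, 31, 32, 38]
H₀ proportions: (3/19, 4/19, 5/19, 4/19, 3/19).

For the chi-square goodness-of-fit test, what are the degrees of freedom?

df = k − 1 = 5 − 1 = 4

degrees of freedom = 4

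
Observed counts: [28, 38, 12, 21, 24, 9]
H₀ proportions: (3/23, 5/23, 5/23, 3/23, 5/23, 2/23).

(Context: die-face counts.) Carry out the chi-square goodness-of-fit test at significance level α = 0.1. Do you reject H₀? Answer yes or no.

reject H₀: yes

n = 132; E_i = n·p_i = [17.22, 28.70, 28.70, 17.22, 28.70, 11.48]
χ² = (28−17.22)²/17.22 + (38−28.70)²/28.70 + (12−28.70)²/28.70 + (21−17.22)²/17.22 + (24−28.70)²/28.70 + (9−11.48)²/11.48 = 21.6179
df = 5
p-value (upper-tail) = 0.00062
At α=0.1: p < α → reject H₀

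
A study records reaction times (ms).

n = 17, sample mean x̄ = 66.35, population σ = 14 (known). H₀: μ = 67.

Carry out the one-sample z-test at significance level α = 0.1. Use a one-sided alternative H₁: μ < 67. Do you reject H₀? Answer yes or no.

reject H₀: no

SE = σ/√n = 14/√17 = 3.3955
z = (x̄−μ₀)/SE = (66.35−67)/3.3955 = -0.1914
p-value (one-sided, H₁ less) = 0.42409
At α=0.1: p ≥ α → fail to reject H₀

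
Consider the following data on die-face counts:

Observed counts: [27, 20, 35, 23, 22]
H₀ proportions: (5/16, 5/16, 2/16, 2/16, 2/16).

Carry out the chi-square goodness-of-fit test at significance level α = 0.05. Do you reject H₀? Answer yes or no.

reject H₀: yes

n = 127; E_i = n·p_i = [39.69, 39.69, 15.88, 15.88, 15.88]
χ² = (27−39.69)²/39.69 + (20−39.69)²/39.69 + (35−15.88)²/15.88 + (23−15.88)²/15.88 + (22−15.88)²/15.88 = 42.4236
df = 4
p-value (upper-tail) = 0.00000
At α=0.05: p < α → reject H₀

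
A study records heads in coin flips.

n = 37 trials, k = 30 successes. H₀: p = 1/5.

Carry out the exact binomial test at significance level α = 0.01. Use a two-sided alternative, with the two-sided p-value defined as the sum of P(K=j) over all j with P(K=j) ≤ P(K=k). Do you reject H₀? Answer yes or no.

reject H₀: yes

Exact binomial: n=37, k=30, p₀=1/5=0.2000
P(X=j) = C(n,j)·p₀^j·(1−p₀)^(n−j); p = Σ P(X=j) over j with P(X=j) ≤ P(X=30)
p-value (two-sided) = 0.00000
At α=0.01: p < α → reject H₀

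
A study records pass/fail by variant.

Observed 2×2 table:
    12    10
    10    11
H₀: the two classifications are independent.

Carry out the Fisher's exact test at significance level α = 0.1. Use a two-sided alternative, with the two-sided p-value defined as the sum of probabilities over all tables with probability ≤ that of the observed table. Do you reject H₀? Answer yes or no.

Margins: r₁=22, r₂=21, c₁=22, c₂=21, n=43
p_obs = C(22,12)·C(21,10)/C(43,22); sum pmf over tables with pmf ≤ p_obs
p-value (two-sided) = 0.76349
At α=0.1: p ≥ α → fail to reject H₀

reject H₀: no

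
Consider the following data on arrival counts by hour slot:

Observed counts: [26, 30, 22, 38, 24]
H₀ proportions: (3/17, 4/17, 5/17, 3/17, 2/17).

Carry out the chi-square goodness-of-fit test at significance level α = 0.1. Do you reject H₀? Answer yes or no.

reject H₀: yes

n = 140; E_i = n·p_i = [24.71, 32.94, 41.18, 24.71, 16.47]
χ² = (26−24.71)²/24.71 + (30−32.94)²/32.94 + (22−41.18)²/41.18 + (38−24.71)²/24.71 + (24−16.47)²/16.47 = 19.8567
df = 4
p-value (upper-tail) = 0.00053
At α=0.1: p < α → reject H₀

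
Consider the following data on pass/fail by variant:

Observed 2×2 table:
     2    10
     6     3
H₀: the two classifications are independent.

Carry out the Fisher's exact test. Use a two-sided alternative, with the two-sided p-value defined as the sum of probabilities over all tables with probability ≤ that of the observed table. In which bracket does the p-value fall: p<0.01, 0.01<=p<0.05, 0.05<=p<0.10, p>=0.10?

Margins: r₁=12, r₂=9, c₁=8, c₂=13, n=21
p_obs = C(12,2)·C(9,6)/C(21,8); sum pmf over tables with pmf ≤ p_obs
p-value (two-sided) = 0.03184
→ bracket: 0.01<=p<0.05

p-value bracket: 0.01<=p<0.05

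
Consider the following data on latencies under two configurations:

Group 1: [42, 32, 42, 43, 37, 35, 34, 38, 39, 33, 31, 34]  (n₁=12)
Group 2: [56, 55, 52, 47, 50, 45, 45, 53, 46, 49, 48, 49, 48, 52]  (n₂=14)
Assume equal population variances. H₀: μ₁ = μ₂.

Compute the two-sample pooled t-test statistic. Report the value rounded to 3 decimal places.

x̄₁=36.667, s₁=4.141, n₁=12
x̄₂=49.643, s₂=3.522, n₂=14
s_p² = [11·4.141² + 13·3.522²]/24 = 14.5784
SE = √(s_p²·(1/12+1/14)) = 1.5021
t = (36.667−49.643)/1.5021 = -8.6389
df = 24

test statistic = -8.639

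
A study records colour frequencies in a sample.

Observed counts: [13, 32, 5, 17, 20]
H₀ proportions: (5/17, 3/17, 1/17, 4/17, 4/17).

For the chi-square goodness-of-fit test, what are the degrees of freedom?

df = k − 1 = 5 − 1 = 4

degrees of freedom = 4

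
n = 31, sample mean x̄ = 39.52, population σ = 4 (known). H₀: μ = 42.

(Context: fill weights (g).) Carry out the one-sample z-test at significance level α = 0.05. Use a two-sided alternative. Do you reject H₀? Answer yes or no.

SE = σ/√n = 4/√31 = 0.7184
z = (x̄−μ₀)/SE = (39.52−42)/0.7184 = -3.4520
p-value (two-sided) = 0.00056
At α=0.05: p < α → reject H₀

reject H₀: yes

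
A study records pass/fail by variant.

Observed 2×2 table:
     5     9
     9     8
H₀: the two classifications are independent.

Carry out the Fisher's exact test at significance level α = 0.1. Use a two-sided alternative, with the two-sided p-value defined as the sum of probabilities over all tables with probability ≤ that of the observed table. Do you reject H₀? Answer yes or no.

reject H₀: no

Margins: r₁=14, r₂=17, c₁=14, c₂=17, n=31
p_obs = C(14,5)·C(17,9)/C(31,14); sum pmf over tables with pmf ≤ p_obs
p-value (two-sided) = 0.47301
At α=0.1: p ≥ α → fail to reject H₀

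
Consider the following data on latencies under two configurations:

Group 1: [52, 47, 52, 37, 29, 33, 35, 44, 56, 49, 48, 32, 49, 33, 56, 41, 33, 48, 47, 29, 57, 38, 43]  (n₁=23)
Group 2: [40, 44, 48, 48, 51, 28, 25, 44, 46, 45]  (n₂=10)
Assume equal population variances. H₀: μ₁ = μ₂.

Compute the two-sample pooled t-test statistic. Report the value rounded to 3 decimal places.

x̄₁=42.957, s₁=9.028, n₁=23
x̄₂=41.900, s₂=8.660, n₂=10
s_p² = [22·9.028² + 9·8.660²]/31 = 79.6083
SE = √(s_p²·(1/23+1/10)) = 3.3797
t = (42.957−41.900)/3.3797 = 0.3126
df = 31

test statistic = 0.313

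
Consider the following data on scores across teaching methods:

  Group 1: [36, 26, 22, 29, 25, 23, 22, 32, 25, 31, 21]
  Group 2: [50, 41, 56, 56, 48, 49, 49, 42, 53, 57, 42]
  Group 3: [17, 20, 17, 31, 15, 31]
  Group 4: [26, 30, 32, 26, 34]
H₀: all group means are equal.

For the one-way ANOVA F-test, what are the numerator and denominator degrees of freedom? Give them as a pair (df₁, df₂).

degrees of freedom = [3, 29]

k = 4 groups, N = 33 total
df = (k−1, N−k) = (4−1, 33−4) = (3, 29)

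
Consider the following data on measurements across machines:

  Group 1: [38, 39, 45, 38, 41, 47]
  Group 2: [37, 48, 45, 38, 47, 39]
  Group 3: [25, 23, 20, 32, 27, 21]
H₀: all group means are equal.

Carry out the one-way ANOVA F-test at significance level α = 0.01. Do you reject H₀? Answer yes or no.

Group means [41.33, 42.33, 24.67], grand mean 36.111
SSB = Σnᵢ(x̄ᵢ−x̄)² = 1181.778; SSW = ΣΣ(x−x̄ᵢ)² = 290.000
MSB = 1181.778/2 = 590.8889; MSW = 290.000/15 = 19.3333
F = MSB/MSW = 30.5632
df = (2, 15)
p-value (upper-tail) = 0.00001
At α=0.01: p < α → reject H₀

reject H₀: yes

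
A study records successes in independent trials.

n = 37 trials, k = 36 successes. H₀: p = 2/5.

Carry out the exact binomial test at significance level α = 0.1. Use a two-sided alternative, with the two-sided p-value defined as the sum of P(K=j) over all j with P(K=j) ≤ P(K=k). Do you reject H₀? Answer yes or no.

Exact binomial: n=37, k=36, p₀=2/5=0.4000
P(X=j) = C(n,j)·p₀^j·(1−p₀)^(n−j); p = Σ P(X=j) over j with P(X=j) ≤ P(X=36)
p-value (two-sided) = 0.00000
At α=0.1: p < α → reject H₀

reject H₀: yes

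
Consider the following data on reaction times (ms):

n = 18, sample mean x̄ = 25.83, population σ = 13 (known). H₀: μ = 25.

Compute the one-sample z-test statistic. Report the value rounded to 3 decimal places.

test statistic = 0.271

SE = σ/√n = 13/√18 = 3.0641
z = (x̄−μ₀)/SE = (25.83−25)/3.0641 = 0.2709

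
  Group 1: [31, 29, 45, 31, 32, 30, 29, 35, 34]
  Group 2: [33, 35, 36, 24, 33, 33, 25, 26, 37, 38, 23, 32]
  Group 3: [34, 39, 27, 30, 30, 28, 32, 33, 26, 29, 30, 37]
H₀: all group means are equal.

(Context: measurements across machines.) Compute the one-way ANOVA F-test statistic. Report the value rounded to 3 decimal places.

Group means [32.89, 31.25, 31.25], grand mean 31.697
SSB = Σnᵢ(x̄ᵢ−x̄)² = 17.581; SSW = ΣΣ(x−x̄ᵢ)² = 681.389
MSB = 17.581/2 = 8.7904; MSW = 681.389/30 = 22.7130
F = MSB/MSW = 0.3870
df = (2, 30)

test statistic = 0.387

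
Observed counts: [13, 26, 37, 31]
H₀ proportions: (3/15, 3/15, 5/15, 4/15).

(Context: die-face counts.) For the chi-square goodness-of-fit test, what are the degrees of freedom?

df = k − 1 = 4 − 1 = 3

degrees of freedom = 3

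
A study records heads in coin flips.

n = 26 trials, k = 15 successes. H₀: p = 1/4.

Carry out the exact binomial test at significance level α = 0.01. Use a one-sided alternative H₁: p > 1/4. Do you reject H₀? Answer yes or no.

reject H₀: yes

Exact binomial: n=26, k=15, p₀=1/4=0.2500
P(X≥15) from Σ C(n,i)·p₀^i·(1−p₀)^(n−i)
p-value (one-sided, H₁ greater) = 0.00039
At α=0.01: p < α → reject H₀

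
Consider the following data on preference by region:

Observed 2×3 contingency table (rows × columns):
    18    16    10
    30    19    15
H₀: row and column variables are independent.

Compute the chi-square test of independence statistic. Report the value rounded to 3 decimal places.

test statistic = 0.573

Row totals [44, 64], col totals [48, 35, 25], n=108
χ² = (18−19.56)²/19.56 + (16−14.26)²/14.26 + (10−10.19)²/10.19 + (30−28.44)²/28.44 + (19−20.74)²/20.74 + (15−14.81)²/14.81 = 0.5731
df = 2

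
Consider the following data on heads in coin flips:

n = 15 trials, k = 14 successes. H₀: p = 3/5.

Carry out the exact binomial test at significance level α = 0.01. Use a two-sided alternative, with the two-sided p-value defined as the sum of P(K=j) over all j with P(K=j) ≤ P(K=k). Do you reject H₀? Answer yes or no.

reject H₀: yes

Exact binomial: n=15, k=14, p₀=3/5=0.6000
P(X=j) = C(n,j)·p₀^j·(1−p₀)^(n−j); p = Σ P(X=j) over j with P(X=j) ≤ P(X=14)
p-value (two-sided) = 0.00710
At α=0.01: p < α → reject H₀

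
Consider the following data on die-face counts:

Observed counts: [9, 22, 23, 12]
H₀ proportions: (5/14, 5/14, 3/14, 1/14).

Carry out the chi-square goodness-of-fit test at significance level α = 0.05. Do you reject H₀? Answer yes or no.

reject H₀: yes

n = 66; E_i = n·p_i = [23.57, 23.57, 14.14, 4.71]
χ² = (9−23.57)²/23.57 + (22−23.57)²/23.57 + (23−14.14)²/14.14 + (12−4.71)²/4.71 = 25.9192
df = 3
p-value (upper-tail) = 0.00001
At α=0.05: p < α → reject H₀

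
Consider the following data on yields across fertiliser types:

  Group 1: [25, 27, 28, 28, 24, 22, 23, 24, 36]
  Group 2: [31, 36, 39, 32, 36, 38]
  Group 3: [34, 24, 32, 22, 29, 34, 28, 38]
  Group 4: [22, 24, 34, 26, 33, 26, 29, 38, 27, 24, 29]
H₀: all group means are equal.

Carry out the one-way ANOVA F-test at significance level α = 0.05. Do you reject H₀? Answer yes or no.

reject H₀: yes

Group means [26.33, 35.33, 30.12, 28.36], grand mean 29.471
SSB = Σnᵢ(x̄ᵢ−x̄)² = 311.717; SSW = ΣΣ(x−x̄ᵢ)² = 636.754
MSB = 311.717/3 = 103.9056; MSW = 636.754/30 = 21.2251
F = MSB/MSW = 4.8954
df = (3, 30)
p-value (upper-tail) = 0.00691
At α=0.05: p < α → reject H₀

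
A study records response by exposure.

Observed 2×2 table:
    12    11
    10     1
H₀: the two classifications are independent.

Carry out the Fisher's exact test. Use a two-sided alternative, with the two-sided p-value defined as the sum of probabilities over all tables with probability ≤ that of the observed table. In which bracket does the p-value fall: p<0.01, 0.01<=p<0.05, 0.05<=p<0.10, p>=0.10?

p-value bracket: 0.05<=p<0.10

Margins: r₁=23, r₂=11, c₁=22, c₂=12, n=34
p_obs = C(23,12)·C(11,10)/C(34,22); sum pmf over tables with pmf ≤ p_obs
p-value (two-sided) = 0.05269
→ bracket: 0.05<=p<0.10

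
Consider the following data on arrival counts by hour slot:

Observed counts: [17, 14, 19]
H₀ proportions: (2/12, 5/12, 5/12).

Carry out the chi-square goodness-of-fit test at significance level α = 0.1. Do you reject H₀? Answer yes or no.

reject H₀: yes

n = 50; E_i = n·p_i = [8.33, 20.83, 20.83]
χ² = (17−8.33)²/8.33 + (14−20.83)²/20.83 + (19−20.83)²/20.83 = 11.4160
df = 2
p-value (upper-tail) = 0.00332
At α=0.1: p < α → reject H₀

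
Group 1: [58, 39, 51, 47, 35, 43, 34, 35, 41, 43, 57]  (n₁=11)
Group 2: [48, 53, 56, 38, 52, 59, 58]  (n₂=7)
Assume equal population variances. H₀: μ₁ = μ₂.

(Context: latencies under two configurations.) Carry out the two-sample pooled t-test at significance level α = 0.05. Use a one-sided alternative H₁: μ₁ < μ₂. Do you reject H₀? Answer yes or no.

x̄₁=43.909, s₁=8.491, n₁=11
x̄₂=52.000, s₂=7.234, n₂=7
s_p² = [10·8.491² + 6·7.234²]/16 = 64.6818
SE = √(s_p²·(1/11+1/7)) = 3.8885
t = (43.909−52.000)/3.8885 = -2.0807
df = 16
p-value (one-sided, H₁ less) = 0.02694
At α=0.05: p < α → reject H₀

reject H₀: yes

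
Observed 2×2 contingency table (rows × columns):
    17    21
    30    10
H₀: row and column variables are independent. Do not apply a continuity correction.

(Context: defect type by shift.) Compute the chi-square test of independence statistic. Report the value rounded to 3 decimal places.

Row totals [38, 40], col totals [47, 31], n=78
χ² = (17−22.90)²/22.90 + (21−15.10)²/15.10 + (30−24.10)²/24.10 + (10−15.90)²/15.90 = 7.4526
df = 1

test statistic = 7.453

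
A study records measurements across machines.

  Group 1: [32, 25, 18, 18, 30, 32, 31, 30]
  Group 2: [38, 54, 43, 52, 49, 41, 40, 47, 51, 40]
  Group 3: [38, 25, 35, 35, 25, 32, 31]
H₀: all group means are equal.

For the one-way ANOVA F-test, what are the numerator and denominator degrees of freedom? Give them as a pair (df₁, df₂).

degrees of freedom = [2, 22]

k = 3 groups, N = 25 total
df = (k−1, N−k) = (3−1, 25−3) = (2, 22)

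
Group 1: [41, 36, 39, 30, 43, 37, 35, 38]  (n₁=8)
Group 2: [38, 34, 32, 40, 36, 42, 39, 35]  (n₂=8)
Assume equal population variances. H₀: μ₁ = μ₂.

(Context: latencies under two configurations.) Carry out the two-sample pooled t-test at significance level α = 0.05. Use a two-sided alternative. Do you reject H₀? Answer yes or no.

reject H₀: no

x̄₁=37.375, s₁=3.962, n₁=8
x̄₂=37.000, s₂=3.338, n₂=8
s_p² = [7·3.962² + 7·3.338²]/14 = 13.4196
SE = √(s_p²·(1/8+1/8)) = 1.8316
t = (37.375−37.000)/1.8316 = 0.2047
df = 14
p-value (two-sided) = 0.84073
At α=0.05: p ≥ α → fail to reject H₀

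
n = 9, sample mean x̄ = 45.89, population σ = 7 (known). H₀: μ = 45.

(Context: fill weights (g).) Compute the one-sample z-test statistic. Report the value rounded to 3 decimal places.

SE = σ/√n = 7/√9 = 2.3333
z = (x̄−μ₀)/SE = (45.89−45)/2.3333 = 0.3814

test statistic = 0.381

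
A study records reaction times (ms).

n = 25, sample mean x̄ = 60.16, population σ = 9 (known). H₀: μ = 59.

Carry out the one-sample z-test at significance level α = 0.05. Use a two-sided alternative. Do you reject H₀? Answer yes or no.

SE = σ/√n = 9/√25 = 1.8000
z = (x̄−μ₀)/SE = (60.16−59)/1.8000 = 0.6444
p-value (two-sided) = 0.51929
At α=0.05: p ≥ α → fail to reject H₀

reject H₀: no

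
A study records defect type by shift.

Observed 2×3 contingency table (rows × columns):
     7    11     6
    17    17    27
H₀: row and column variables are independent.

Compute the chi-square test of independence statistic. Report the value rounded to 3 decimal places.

test statistic = 3.344

Row totals [24, 61], col totals [24, 28, 33], n=85
χ² = (7−6.78)²/6.78 + (11−7.91)²/7.91 + (6−9.32)²/9.32 + (17−17.22)²/17.22 + (17−20.09)²/20.09 + (27−23.68)²/23.68 = 3.3437
df = 2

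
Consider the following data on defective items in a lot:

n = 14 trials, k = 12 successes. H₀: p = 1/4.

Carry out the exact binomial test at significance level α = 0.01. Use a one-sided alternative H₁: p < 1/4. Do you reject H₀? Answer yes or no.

Exact binomial: n=14, k=12, p₀=1/4=0.2500
P(X≤12) from Σ C(n,i)·p₀^i·(1−p₀)^(n−i)
p-value (one-sided, H₁ less) = 1.00000
At α=0.01: p ≥ α → fail to reject H₀

reject H₀: no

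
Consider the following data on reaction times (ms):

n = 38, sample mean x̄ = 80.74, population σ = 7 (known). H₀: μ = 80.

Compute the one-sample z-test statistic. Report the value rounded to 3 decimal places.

test statistic = 0.652

SE = σ/√n = 7/√38 = 1.1355
z = (x̄−μ₀)/SE = (80.74−80)/1.1355 = 0.6517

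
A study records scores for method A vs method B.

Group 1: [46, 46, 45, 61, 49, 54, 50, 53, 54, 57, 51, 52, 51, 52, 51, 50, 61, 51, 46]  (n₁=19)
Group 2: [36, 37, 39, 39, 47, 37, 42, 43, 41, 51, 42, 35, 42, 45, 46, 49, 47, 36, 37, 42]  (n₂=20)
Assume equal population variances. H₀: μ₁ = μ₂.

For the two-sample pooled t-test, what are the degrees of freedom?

df = n₁ + n₂ − 2 = 19 + 20 − 2 = 37

degrees of freedom = 37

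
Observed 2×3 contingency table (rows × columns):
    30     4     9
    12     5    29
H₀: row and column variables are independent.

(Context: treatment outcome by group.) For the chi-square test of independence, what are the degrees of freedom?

degrees of freedom = 2

df = (r−1)(c−1) = (2−1)·(3−1) = 2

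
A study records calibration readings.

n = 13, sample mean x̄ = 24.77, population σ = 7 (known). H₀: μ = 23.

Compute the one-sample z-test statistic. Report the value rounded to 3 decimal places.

test statistic = 0.912

SE = σ/√n = 7/√13 = 1.9415
z = (x̄−μ₀)/SE = (24.77−23)/1.9415 = 0.9117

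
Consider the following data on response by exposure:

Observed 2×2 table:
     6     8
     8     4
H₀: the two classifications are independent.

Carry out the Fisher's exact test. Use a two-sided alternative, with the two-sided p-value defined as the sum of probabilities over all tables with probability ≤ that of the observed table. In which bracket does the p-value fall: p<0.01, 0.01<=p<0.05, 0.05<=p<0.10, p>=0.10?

Margins: r₁=14, r₂=12, c₁=14, c₂=12, n=26
p_obs = C(14,6)·C(12,8)/C(26,14); sum pmf over tables with pmf ≤ p_obs
p-value (two-sided) = 0.26706
→ bracket: p>=0.10

p-value bracket: p>=0.10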